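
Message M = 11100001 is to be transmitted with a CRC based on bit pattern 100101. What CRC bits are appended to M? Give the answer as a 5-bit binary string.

11101

Append 5 zeros: 1110000100000. Divide by 100101 (XOR where the leading bit is 1):
  pos 0: 111000 XOR 100101 = 011101
  pos 1: 111010 XOR 100101 = 011111
  pos 2: 111111 XOR 100101 = 011010
  pos 3: 110100 XOR 100101 = 010001
  pos 4: 100010 XOR 100101 = 000111
  pos 7: 111000 XOR 100101 = 011101
Remainder (last 5 bits) = 11101. This is the CRC / FCS.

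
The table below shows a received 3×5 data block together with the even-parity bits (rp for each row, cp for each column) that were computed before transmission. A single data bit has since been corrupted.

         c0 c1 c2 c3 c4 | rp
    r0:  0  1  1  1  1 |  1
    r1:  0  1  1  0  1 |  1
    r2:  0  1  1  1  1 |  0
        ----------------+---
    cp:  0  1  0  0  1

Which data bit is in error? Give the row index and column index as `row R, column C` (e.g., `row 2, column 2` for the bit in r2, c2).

Recompute each row's even parity and compare to rp:
  r0: data parity 0, sent rp 1 → mismatch
  r1: data parity 1, sent rp 1 → ok
  r2: data parity 0, sent rp 0 → ok
Recompute each column's even parity and compare to cp:
  c0: data parity 0, sent cp 0 → ok
  c1: data parity 1, sent cp 1 → ok
  c2: data parity 1, sent cp 0 → mismatch
  c3: data parity 0, sent cp 0 → ok
  c4: data parity 1, sent cp 1 → ok
Exactly one row (r0) and one column (c2) fail → the flipped bit is at their intersection.

row 0, column 2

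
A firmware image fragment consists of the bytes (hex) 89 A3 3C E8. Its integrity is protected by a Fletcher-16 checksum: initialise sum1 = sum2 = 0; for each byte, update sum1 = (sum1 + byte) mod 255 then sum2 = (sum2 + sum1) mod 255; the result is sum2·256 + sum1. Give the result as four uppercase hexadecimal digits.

7252

Running sums (mod 255):
  after byte 0 (89): sum1=137, sum2=137
  after byte 1 (A3): sum1=45, sum2=182
  after byte 2 (3C): sum1=105, sum2=32
  after byte 3 (E8): sum1=82, sum2=114
Checksum = sum2·256 + sum1 = 114·256 + 82 = 29266 = 0x7252.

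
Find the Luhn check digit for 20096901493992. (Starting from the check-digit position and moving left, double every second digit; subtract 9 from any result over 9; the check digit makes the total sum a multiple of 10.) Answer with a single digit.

4

Partial digits right→left: 2 9 9 3 9 4 1 0 9 6 9 0 0 2
Double every second digit counting from the check-digit position (so the 1st, 3rd, 5th, ... of the partial from the right).
  doubled (with −9 where >9): 4 9 9 2 9 9 0 → sum 42
  kept as-is: 9 3 4 0 6 0 2 → sum 24
Total = 42 + 24 = 66.
Check digit = (10 − (66 mod 10)) mod 10 = 4.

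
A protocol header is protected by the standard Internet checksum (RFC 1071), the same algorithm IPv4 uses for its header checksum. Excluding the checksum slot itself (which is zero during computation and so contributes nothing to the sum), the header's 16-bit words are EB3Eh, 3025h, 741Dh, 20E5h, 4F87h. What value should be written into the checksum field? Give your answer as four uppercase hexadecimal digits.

0012

One's-complement addition (fold any carry out of bit 15 back into bit 0):
  0xEB3E + 0x3025 = 0x11B63 → wrap carry → 0x1B64
  0x1B64 + 0x741D = 0x08F81
  0x8F81 + 0x20E5 = 0x0B066
  0xB066 + 0x4F87 = 0x0FFED
One's-complement sum = 0xFFED.
Checksum = ~0xFFED & 0xFFFF = 0x0012.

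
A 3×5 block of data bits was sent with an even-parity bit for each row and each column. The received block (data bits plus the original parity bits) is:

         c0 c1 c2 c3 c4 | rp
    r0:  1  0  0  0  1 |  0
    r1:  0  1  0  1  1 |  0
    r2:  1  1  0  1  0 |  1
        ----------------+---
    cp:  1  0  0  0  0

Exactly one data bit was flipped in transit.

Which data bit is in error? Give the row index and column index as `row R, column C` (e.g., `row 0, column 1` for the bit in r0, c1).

Recompute each row's even parity and compare to rp:
  r0: data parity 0, sent rp 0 → ok
  r1: data parity 1, sent rp 0 → mismatch
  r2: data parity 1, sent rp 1 → ok
Recompute each column's even parity and compare to cp:
  c0: data parity 0, sent cp 1 → mismatch
  c1: data parity 0, sent cp 0 → ok
  c2: data parity 0, sent cp 0 → ok
  c3: data parity 0, sent cp 0 → ok
  c4: data parity 0, sent cp 0 → ok
Exactly one row (r1) and one column (c0) fail → the flipped bit is at their intersection.

row 1, column 0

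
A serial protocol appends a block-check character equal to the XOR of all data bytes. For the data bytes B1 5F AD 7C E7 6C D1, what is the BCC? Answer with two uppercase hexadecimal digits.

XOR the bytes together:
  start with 0xB1
  0xB1 ⊕ 0x5F = 0xEE
  0xEE ⊕ 0xAD = 0x43
  0x43 ⊕ 0x7C = 0x3F
  0x3F ⊕ 0xE7 = 0xD8
  0xD8 ⊕ 0x6C = 0xB4
  0xB4 ⊕ 0xD1 = 0x65

65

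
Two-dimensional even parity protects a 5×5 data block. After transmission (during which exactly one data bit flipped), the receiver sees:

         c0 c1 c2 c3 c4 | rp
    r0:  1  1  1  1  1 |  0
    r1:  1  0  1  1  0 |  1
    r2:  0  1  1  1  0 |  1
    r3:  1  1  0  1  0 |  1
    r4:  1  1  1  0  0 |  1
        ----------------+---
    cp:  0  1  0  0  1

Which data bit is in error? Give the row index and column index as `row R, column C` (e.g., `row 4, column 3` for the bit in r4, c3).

row 0, column 1

Recompute each row's even parity and compare to rp:
  r0: data parity 1, sent rp 0 → mismatch
  r1: data parity 1, sent rp 1 → ok
  r2: data parity 1, sent rp 1 → ok
  r3: data parity 1, sent rp 1 → ok
  r4: data parity 1, sent rp 1 → ok
Recompute each column's even parity and compare to cp:
  c0: data parity 0, sent cp 0 → ok
  c1: data parity 0, sent cp 1 → mismatch
  c2: data parity 0, sent cp 0 → ok
  c3: data parity 0, sent cp 0 → ok
  c4: data parity 1, sent cp 1 → ok
Exactly one row (r0) and one column (c1) fail → the flipped bit is at their intersection.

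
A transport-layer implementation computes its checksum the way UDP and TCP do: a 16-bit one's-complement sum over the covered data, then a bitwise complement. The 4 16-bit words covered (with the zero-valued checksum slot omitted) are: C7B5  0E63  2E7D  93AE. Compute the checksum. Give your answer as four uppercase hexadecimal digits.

67BB

One's-complement addition (fold any carry out of bit 15 back into bit 0):
  0xC7B5 + 0x0E63 = 0x0D618
  0xD618 + 0x2E7D = 0x10495 → wrap carry → 0x0496
  0x0496 + 0x93AE = 0x09844
One's-complement sum = 0x9844.
Checksum = ~0x9844 & 0xFFFF = 0x67BB.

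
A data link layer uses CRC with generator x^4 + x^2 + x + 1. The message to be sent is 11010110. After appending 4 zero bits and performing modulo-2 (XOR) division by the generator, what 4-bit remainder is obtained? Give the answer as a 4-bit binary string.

1000

Append 4 zeros: 110101100000. Divide by 10111 (XOR where the leading bit is 1):
  pos 0: 11010 XOR 10111 = 01101
  pos 1: 11011 XOR 10111 = 01100
  pos 2: 11001 XOR 10111 = 01110
  pos 3: 11100 XOR 10111 = 01011
  pos 4: 10110 XOR 10111 = 00001
Remainder (last 4 bits) = 1000. This is the CRC / FCS.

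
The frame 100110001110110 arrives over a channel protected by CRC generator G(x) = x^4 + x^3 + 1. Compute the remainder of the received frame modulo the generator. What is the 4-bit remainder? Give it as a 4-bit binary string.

Modulo-2 division of 100110001110110 by 11001:
  pos 0: 10011 XOR 11001 = 01010
  pos 1: 10100 XOR 11001 = 01101
  pos 2: 11010 XOR 11001 = 00011
  pos 5: 11011 XOR 11001 = 00010
  pos 8: 10101 XOR 11001 = 01100
  pos 9: 11001 XOR 11001 = 00000
Remainder = 0000 (zero — the frame passes the CRC check).

0000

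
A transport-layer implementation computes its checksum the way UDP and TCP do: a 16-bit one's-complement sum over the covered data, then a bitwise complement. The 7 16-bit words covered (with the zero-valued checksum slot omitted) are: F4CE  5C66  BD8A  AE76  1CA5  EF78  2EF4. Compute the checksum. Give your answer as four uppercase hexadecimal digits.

One's-complement addition (fold any carry out of bit 15 back into bit 0):
  0xF4CE + 0x5C66 = 0x15134 → wrap carry → 0x5135
  0x5135 + 0xBD8A = 0x10EBF → wrap carry → 0x0EC0
  0x0EC0 + 0xAE76 = 0x0BD36
  0xBD36 + 0x1CA5 = 0x0D9DB
  0xD9DB + 0xEF78 = 0x1C953 → wrap carry → 0xC954
  0xC954 + 0x2EF4 = 0x0F848
One's-complement sum = 0xF848.
Checksum = ~0xF848 & 0xFFFF = 0x07B7.

07B7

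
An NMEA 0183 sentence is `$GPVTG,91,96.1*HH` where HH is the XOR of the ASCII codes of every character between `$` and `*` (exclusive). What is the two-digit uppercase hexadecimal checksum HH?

XOR the ASCII codes of the payload characters:
  'G' = 0x47 → acc = 0x47
  'P' = 0x50 → acc = 0x17
  'V' = 0x56 → acc = 0x41
  'T' = 0x54 → acc = 0x15
  'G' = 0x47 → acc = 0x52
  ',' = 0x2C → acc = 0x7E
  '9' = 0x39 → acc = 0x47
  '1' = 0x31 → acc = 0x76
  ',' = 0x2C → acc = 0x5A
  '9' = 0x39 → acc = 0x63
  '6' = 0x36 → acc = 0x55
  '.' = 0x2E → acc = 0x7B
  '1' = 0x31 → acc = 0x4A
Checksum = 0x4A.

4A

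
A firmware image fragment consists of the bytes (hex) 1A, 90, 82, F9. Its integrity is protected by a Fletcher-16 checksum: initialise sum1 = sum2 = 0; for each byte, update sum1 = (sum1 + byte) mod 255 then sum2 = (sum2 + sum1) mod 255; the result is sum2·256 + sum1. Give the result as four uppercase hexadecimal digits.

1927

Running sums (mod 255):
  after byte 0 (1A): sum1=26, sum2=26
  after byte 1 (90): sum1=170, sum2=196
  after byte 2 (82): sum1=45, sum2=241
  after byte 3 (F9): sum1=39, sum2=25
Checksum = sum2·256 + sum1 = 25·256 + 39 = 6439 = 0x1927.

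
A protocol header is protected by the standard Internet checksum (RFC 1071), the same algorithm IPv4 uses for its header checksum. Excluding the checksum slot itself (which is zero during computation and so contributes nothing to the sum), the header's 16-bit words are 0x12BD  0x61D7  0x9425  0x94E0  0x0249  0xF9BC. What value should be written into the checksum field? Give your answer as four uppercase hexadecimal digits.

One's-complement addition (fold any carry out of bit 15 back into bit 0):
  0x12BD + 0x61D7 = 0x07494
  0x7494 + 0x9425 = 0x108B9 → wrap carry → 0x08BA
  0x08BA + 0x94E0 = 0x09D9A
  0x9D9A + 0x0249 = 0x09FE3
  0x9FE3 + 0xF9BC = 0x1999F → wrap carry → 0x99A0
One's-complement sum = 0x99A0.
Checksum = ~0x99A0 & 0xFFFF = 0x665F.

665F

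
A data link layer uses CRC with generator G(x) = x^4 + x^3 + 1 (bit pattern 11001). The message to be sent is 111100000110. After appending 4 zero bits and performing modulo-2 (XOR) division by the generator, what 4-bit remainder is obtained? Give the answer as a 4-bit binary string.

Append 4 zeros: 1111000001100000. Divide by 11001 (XOR where the leading bit is 1):
  pos 0: 11110 XOR 11001 = 00111
  pos 2: 11100 XOR 11001 = 00101
  pos 4: 10100 XOR 11001 = 01101
  pos 5: 11011 XOR 11001 = 00010
  pos 8: 10100 XOR 11001 = 01101
  pos 9: 11010 XOR 11001 = 00011
Remainder (last 4 bits) = 1100. This is the CRC / FCS.

1100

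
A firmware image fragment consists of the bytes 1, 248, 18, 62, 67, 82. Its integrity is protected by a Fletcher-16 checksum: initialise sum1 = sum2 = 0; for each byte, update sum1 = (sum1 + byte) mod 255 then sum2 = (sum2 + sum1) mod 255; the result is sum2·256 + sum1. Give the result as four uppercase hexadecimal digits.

BEDF

Running sums (mod 255):
  after byte 0 (1): sum1=1, sum2=1
  after byte 1 (248): sum1=249, sum2=250
  after byte 2 (18): sum1=12, sum2=7
  after byte 3 (62): sum1=74, sum2=81
  after byte 4 (67): sum1=141, sum2=222
  after byte 5 (82): sum1=223, sum2=190
Checksum = sum2·256 + sum1 = 190·256 + 223 = 48863 = 0xBEDF.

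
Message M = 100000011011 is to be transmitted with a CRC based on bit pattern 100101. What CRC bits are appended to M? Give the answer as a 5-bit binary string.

00011

Append 5 zeros: 10000001101100000. Divide by 100101 (XOR where the leading bit is 1):
  pos 0: 100000 XOR 100101 = 000101
  pos 3: 101011 XOR 100101 = 001110
  pos 5: 111001 XOR 100101 = 011100
  pos 6: 111001 XOR 100101 = 011100
  pos 7: 111000 XOR 100101 = 011101
  pos 8: 111010 XOR 100101 = 011111
  pos 9: 111110 XOR 100101 = 011011
  pos 10: 110110 XOR 100101 = 010011
  pos 11: 100110 XOR 100101 = 000011
Remainder (last 5 bits) = 00011. This is the CRC / FCS.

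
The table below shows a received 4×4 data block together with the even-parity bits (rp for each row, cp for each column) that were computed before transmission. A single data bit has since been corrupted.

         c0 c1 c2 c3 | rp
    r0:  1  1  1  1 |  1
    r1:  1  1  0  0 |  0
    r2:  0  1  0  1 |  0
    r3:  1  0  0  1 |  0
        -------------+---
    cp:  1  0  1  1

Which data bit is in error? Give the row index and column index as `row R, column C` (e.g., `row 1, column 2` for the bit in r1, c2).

Recompute each row's even parity and compare to rp:
  r0: data parity 0, sent rp 1 → mismatch
  r1: data parity 0, sent rp 0 → ok
  r2: data parity 0, sent rp 0 → ok
  r3: data parity 0, sent rp 0 → ok
Recompute each column's even parity and compare to cp:
  c0: data parity 1, sent cp 1 → ok
  c1: data parity 1, sent cp 0 → mismatch
  c2: data parity 1, sent cp 1 → ok
  c3: data parity 1, sent cp 1 → ok
Exactly one row (r0) and one column (c1) fail → the flipped bit is at their intersection.

row 0, column 1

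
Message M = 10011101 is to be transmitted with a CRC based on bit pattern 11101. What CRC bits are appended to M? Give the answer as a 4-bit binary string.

Append 4 zeros: 100111010000. Divide by 11101 (XOR where the leading bit is 1):
  pos 0: 10011 XOR 11101 = 01110
  pos 1: 11101 XOR 11101 = 00000
  pos 7: 10000 XOR 11101 = 01101
Remainder (last 4 bits) = 1101. This is the CRC / FCS.

1101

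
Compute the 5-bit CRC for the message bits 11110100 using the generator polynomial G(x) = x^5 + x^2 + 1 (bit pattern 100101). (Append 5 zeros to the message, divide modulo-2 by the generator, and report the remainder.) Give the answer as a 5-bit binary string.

Append 5 zeros: 1111010000000. Divide by 100101 (XOR where the leading bit is 1):
  pos 0: 111101 XOR 100101 = 011000
  pos 1: 110000 XOR 100101 = 010101
  pos 2: 101010 XOR 100101 = 001111
  pos 4: 111100 XOR 100101 = 011001
  pos 5: 110010 XOR 100101 = 010111
  pos 6: 101110 XOR 100101 = 001011
Remainder (last 5 bits) = 10110. This is the CRC / FCS.

10110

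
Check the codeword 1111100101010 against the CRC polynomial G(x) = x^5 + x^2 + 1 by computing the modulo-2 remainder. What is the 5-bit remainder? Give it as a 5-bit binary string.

00000

Modulo-2 division of 1111100101010 by 100101:
  pos 0: 111110 XOR 100101 = 011011
  pos 1: 110110 XOR 100101 = 010011
  pos 2: 100111 XOR 100101 = 000010
  pos 6: 100101 XOR 100101 = 000000
Remainder = 00000 (zero — the frame passes the CRC check).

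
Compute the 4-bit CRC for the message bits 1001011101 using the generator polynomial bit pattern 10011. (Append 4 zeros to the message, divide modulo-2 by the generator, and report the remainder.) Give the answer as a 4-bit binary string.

Append 4 zeros: 10010111010000. Divide by 10011 (XOR where the leading bit is 1):
  pos 0: 10010 XOR 10011 = 00001
  pos 4: 11110 XOR 10011 = 01101
  pos 5: 11011 XOR 10011 = 01000
  pos 6: 10000 XOR 10011 = 00011
  pos 9: 11000 XOR 10011 = 01011
Remainder (last 4 bits) = 1011. This is the CRC / FCS.

1011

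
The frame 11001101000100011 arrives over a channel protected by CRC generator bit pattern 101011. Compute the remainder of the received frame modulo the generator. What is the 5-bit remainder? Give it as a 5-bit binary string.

Modulo-2 division of 11001101000100011 by 101011:
  pos 0: 110011 XOR 101011 = 011000
  pos 1: 110000 XOR 101011 = 011011
  pos 2: 110111 XOR 101011 = 011100
  pos 3: 111000 XOR 101011 = 010011
  pos 4: 100110 XOR 101011 = 001101
  pos 6: 110101 XOR 101011 = 011110
  pos 7: 111100 XOR 101011 = 010111
  pos 8: 101110 XOR 101011 = 000101
  pos 11: 101011 XOR 101011 = 000000
Remainder = 00000 (zero — the frame passes the CRC check).

00000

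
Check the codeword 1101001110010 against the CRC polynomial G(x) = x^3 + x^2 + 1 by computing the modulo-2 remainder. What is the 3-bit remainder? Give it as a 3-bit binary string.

000

Modulo-2 division of 1101001110010 by 1101:
  pos 0: 1101 XOR 1101 = 0000
  pos 6: 1110 XOR 1101 = 0011
  pos 8: 1101 XOR 1101 = 0000
Remainder = 000 (zero — the frame passes the CRC check).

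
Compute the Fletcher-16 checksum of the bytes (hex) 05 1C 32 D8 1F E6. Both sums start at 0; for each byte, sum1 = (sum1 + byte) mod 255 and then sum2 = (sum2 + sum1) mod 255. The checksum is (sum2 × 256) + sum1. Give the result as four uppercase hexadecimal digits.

Running sums (mod 255):
  after byte 0 (05): sum1=5, sum2=5
  after byte 1 (1C): sum1=33, sum2=38
  after byte 2 (32): sum1=83, sum2=121
  after byte 3 (D8): sum1=44, sum2=165
  after byte 4 (1F): sum1=75, sum2=240
  after byte 5 (E6): sum1=50, sum2=35
Checksum = sum2·256 + sum1 = 35·256 + 50 = 9010 = 0x2332.

2332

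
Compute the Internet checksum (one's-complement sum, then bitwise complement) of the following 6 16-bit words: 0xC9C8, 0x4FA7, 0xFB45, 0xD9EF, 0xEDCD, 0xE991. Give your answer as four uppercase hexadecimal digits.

39FA

One's-complement addition (fold any carry out of bit 15 back into bit 0):
  0xC9C8 + 0x4FA7 = 0x1196F → wrap carry → 0x1970
  0x1970 + 0xFB45 = 0x114B5 → wrap carry → 0x14B6
  0x14B6 + 0xD9EF = 0x0EEA5
  0xEEA5 + 0xEDCD = 0x1DC72 → wrap carry → 0xDC73
  0xDC73 + 0xE991 = 0x1C604 → wrap carry → 0xC605
One's-complement sum = 0xC605.
Checksum = ~0xC605 & 0xFFFF = 0x39FA.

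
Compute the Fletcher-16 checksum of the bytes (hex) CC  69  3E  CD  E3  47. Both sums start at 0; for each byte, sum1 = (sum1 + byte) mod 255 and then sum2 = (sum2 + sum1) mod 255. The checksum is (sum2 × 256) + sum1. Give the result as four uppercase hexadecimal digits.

4D6D

Running sums (mod 255):
  after byte 0 (CC): sum1=204, sum2=204
  after byte 1 (69): sum1=54, sum2=3
  after byte 2 (3E): sum1=116, sum2=119
  after byte 3 (CD): sum1=66, sum2=185
  after byte 4 (E3): sum1=38, sum2=223
  after byte 5 (47): sum1=109, sum2=77
Checksum = sum2·256 + sum1 = 77·256 + 109 = 19821 = 0x4D6D.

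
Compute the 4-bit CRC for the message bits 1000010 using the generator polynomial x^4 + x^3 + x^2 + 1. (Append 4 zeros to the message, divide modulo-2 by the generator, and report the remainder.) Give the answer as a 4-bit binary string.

1111

Append 4 zeros: 10000100000. Divide by 11101 (XOR where the leading bit is 1):
  pos 0: 10000 XOR 11101 = 01101
  pos 1: 11011 XOR 11101 = 00110
  pos 3: 11000 XOR 11101 = 00101
  pos 5: 10100 XOR 11101 = 01001
  pos 6: 10010 XOR 11101 = 01111
Remainder (last 4 bits) = 1111. This is the CRC / FCS.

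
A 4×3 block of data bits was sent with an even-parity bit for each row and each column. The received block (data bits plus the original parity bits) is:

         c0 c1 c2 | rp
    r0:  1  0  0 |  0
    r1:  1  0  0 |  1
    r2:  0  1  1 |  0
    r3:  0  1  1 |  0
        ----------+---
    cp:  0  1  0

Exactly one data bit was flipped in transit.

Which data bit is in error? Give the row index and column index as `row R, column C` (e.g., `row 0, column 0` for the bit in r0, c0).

Recompute each row's even parity and compare to rp:
  r0: data parity 1, sent rp 0 → mismatch
  r1: data parity 1, sent rp 1 → ok
  r2: data parity 0, sent rp 0 → ok
  r3: data parity 0, sent rp 0 → ok
Recompute each column's even parity and compare to cp:
  c0: data parity 0, sent cp 0 → ok
  c1: data parity 0, sent cp 1 → mismatch
  c2: data parity 0, sent cp 0 → ok
Exactly one row (r0) and one column (c1) fail → the flipped bit is at their intersection.

row 0, column 1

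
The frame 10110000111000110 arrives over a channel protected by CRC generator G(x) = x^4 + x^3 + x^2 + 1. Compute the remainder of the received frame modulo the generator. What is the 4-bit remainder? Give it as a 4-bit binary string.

Modulo-2 division of 10110000111000110 by 11101:
  pos 0: 10110 XOR 11101 = 01011
  pos 1: 10110 XOR 11101 = 01011
  pos 2: 10110 XOR 11101 = 01011
  pos 3: 10110 XOR 11101 = 01011
  pos 4: 10111 XOR 11101 = 01010
  pos 5: 10101 XOR 11101 = 01000
  pos 6: 10001 XOR 11101 = 01100
  pos 7: 11000 XOR 11101 = 00101
  pos 9: 10100 XOR 11101 = 01001
  pos 10: 10011 XOR 11101 = 01110
  pos 11: 11101 XOR 11101 = 00000
Remainder = 0000 (zero — the frame passes the CRC check).

0000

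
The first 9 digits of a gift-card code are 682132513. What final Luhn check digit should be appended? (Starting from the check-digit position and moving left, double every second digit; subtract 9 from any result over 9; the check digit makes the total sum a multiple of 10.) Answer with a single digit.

8

Partial digits right→left: 3 1 5 2 3 1 2 8 6
Double every second digit counting from the check-digit position (so the 1st, 3rd, 5th, ... of the partial from the right).
  doubled (with −9 where >9): 6 1 6 4 3 → sum 20
  kept as-is: 1 2 1 8 → sum 12
Total = 20 + 12 = 32.
Check digit = (10 − (32 mod 10)) mod 10 = 8.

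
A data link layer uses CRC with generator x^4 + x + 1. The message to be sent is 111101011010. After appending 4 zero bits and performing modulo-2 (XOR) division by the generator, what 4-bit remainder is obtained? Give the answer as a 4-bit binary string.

0101

Append 4 zeros: 1111010110100000. Divide by 10011 (XOR where the leading bit is 1):
  pos 0: 11110 XOR 10011 = 01101
  pos 1: 11011 XOR 10011 = 01000
  pos 2: 10000 XOR 10011 = 00011
  pos 5: 11110 XOR 10011 = 01101
  pos 6: 11011 XOR 10011 = 01000
  pos 7: 10000 XOR 10011 = 00011
  pos 10: 11000 XOR 10011 = 01011
  pos 11: 10110 XOR 10011 = 00101
Remainder (last 4 bits) = 0101. This is the CRC / FCS.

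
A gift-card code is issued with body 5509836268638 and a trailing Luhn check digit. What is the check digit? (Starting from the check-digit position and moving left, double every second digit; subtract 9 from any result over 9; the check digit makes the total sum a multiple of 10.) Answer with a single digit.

6

Partial digits right→left: 8 3 6 8 6 2 6 3 8 9 0 5 5
Double every second digit counting from the check-digit position (so the 1st, 3rd, 5th, ... of the partial from the right).
  doubled (with −9 where >9): 7 3 3 3 7 0 1 → sum 24
  kept as-is: 3 8 2 3 9 5 → sum 30
Total = 24 + 30 = 54.
Check digit = (10 − (54 mod 10)) mod 10 = 6.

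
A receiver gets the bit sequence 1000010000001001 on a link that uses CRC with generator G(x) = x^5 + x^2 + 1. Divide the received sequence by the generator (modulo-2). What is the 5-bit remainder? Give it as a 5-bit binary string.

00111

Modulo-2 division of 1000010000001001 by 100101:
  pos 0: 100001 XOR 100101 = 000100
  pos 3: 100000 XOR 100101 = 000101
  pos 6: 101000 XOR 100101 = 001101
  pos 8: 110110 XOR 100101 = 010011
  pos 9: 100110 XOR 100101 = 000011
Remainder = 00111 (nonzero — an error is detected).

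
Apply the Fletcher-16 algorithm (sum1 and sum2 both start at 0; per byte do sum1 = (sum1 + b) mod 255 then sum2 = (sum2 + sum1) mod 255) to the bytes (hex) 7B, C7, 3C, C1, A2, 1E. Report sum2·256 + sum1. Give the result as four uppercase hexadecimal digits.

Running sums (mod 255):
  after byte 0 (7B): sum1=123, sum2=123
  after byte 1 (C7): sum1=67, sum2=190
  after byte 2 (3C): sum1=127, sum2=62
  after byte 3 (C1): sum1=65, sum2=127
  after byte 4 (A2): sum1=227, sum2=99
  after byte 5 (1E): sum1=2, sum2=101
Checksum = sum2·256 + sum1 = 101·256 + 2 = 25858 = 0x6502.

6502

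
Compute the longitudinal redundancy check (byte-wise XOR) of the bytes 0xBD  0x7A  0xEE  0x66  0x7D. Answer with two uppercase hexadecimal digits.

32

XOR the bytes together:
  start with 0xBD
  0xBD ⊕ 0x7A = 0xC7
  0xC7 ⊕ 0xEE = 0x29
  0x29 ⊕ 0x66 = 0x4F
  0x4F ⊕ 0x7D = 0x32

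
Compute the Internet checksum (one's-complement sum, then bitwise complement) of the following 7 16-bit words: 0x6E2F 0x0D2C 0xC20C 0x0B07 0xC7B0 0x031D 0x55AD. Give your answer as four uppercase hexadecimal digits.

One's-complement addition (fold any carry out of bit 15 back into bit 0):
  0x6E2F + 0x0D2C = 0x07B5B
  0x7B5B + 0xC20C = 0x13D67 → wrap carry → 0x3D68
  0x3D68 + 0x0B07 = 0x0486F
  0x486F + 0xC7B0 = 0x1101F → wrap carry → 0x1020
  0x1020 + 0x031D = 0x0133D
  0x133D + 0x55AD = 0x068EA
One's-complement sum = 0x68EA.
Checksum = ~0x68EA & 0xFFFF = 0x9715.

9715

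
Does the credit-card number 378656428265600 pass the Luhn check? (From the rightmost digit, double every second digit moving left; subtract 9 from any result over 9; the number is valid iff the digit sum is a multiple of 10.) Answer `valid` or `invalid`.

valid

From the right, keep odd positions and double even positions (subtract 9 from any doubled value over 9):
  doubled (positions 2,4,...): 0 1 4 4 3 3 5 → sum 20
  kept (positions 1,3,...): 0 6 6 8 4 5 8 3 → sum 40
Total = 60.
60 mod 10 = 0, so the number is valid.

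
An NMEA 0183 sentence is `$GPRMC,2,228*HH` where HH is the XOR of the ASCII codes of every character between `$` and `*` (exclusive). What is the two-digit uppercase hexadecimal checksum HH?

41

XOR the ASCII codes of the payload characters:
  'G' = 0x47 → acc = 0x47
  'P' = 0x50 → acc = 0x17
  'R' = 0x52 → acc = 0x45
  'M' = 0x4D → acc = 0x08
  'C' = 0x43 → acc = 0x4B
  ',' = 0x2C → acc = 0x67
  '2' = 0x32 → acc = 0x55
  ',' = 0x2C → acc = 0x79
  '2' = 0x32 → acc = 0x4B
  '2' = 0x32 → acc = 0x79
  '8' = 0x38 → acc = 0x41
Checksum = 0x41.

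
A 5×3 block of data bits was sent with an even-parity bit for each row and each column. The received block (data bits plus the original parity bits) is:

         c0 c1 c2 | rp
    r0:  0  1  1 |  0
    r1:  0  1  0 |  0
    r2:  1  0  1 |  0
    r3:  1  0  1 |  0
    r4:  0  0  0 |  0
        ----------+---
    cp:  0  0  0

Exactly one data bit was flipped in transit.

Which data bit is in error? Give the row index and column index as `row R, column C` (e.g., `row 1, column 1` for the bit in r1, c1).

Recompute each row's even parity and compare to rp:
  r0: data parity 0, sent rp 0 → ok
  r1: data parity 1, sent rp 0 → mismatch
  r2: data parity 0, sent rp 0 → ok
  r3: data parity 0, sent rp 0 → ok
  r4: data parity 0, sent rp 0 → ok
Recompute each column's even parity and compare to cp:
  c0: data parity 0, sent cp 0 → ok
  c1: data parity 0, sent cp 0 → ok
  c2: data parity 1, sent cp 0 → mismatch
Exactly one row (r1) and one column (c2) fail → the flipped bit is at their intersection.

row 1, column 2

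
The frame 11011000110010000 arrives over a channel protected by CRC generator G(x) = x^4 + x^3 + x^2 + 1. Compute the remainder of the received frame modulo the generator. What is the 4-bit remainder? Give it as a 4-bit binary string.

Modulo-2 division of 11011000110010000 by 11101:
  pos 0: 11011 XOR 11101 = 00110
  pos 2: 11000 XOR 11101 = 00101
  pos 4: 10101 XOR 11101 = 01000
  pos 5: 10001 XOR 11101 = 01100
  pos 6: 11000 XOR 11101 = 00101
  pos 8: 10101 XOR 11101 = 01000
  pos 9: 10000 XOR 11101 = 01101
  pos 10: 11010 XOR 11101 = 00111
  pos 12: 11100 XOR 11101 = 00001
Remainder = 0001 (nonzero — an error is detected).

0001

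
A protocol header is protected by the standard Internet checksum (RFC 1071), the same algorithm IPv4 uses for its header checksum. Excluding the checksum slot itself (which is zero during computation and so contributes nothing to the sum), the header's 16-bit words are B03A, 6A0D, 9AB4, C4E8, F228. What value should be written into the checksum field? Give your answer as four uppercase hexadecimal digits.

93F1

One's-complement addition (fold any carry out of bit 15 back into bit 0):
  0xB03A + 0x6A0D = 0x11A47 → wrap carry → 0x1A48
  0x1A48 + 0x9AB4 = 0x0B4FC
  0xB4FC + 0xC4E8 = 0x179E4 → wrap carry → 0x79E5
  0x79E5 + 0xF228 = 0x16C0D → wrap carry → 0x6C0E
One's-complement sum = 0x6C0E.
Checksum = ~0x6C0E & 0xFFFF = 0x93F1.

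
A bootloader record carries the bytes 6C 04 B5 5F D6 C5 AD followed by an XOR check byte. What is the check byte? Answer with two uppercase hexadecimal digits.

3C

XOR the bytes together:
  start with 0x6C
  0x6C ⊕ 0x04 = 0x68
  0x68 ⊕ 0xB5 = 0xDD
  0xDD ⊕ 0x5F = 0x82
  0x82 ⊕ 0xD6 = 0x54
  0x54 ⊕ 0xC5 = 0x91
  0x91 ⊕ 0xAD = 0x3C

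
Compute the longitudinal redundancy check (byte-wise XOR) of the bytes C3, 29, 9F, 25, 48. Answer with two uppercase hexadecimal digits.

18

XOR the bytes together:
  start with 0xC3
  0xC3 ⊕ 0x29 = 0xEA
  0xEA ⊕ 0x9F = 0x75
  0x75 ⊕ 0x25 = 0x50
  0x50 ⊕ 0x48 = 0x18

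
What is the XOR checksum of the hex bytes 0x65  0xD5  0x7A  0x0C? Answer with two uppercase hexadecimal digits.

C6

XOR the bytes together:
  start with 0x65
  0x65 ⊕ 0xD5 = 0xB0
  0xB0 ⊕ 0x7A = 0xCA
  0xCA ⊕ 0x0C = 0xC6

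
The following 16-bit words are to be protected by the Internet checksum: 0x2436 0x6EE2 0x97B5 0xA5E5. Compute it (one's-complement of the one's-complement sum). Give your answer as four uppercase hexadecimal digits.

One's-complement addition (fold any carry out of bit 15 back into bit 0):
  0x2436 + 0x6EE2 = 0x09318
  0x9318 + 0x97B5 = 0x12ACD → wrap carry → 0x2ACE
  0x2ACE + 0xA5E5 = 0x0D0B3
One's-complement sum = 0xD0B3.
Checksum = ~0xD0B3 & 0xFFFF = 0x2F4C.

2F4C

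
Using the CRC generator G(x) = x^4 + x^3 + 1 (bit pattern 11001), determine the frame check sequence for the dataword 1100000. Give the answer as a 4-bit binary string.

1111

Append 4 zeros: 11000000000. Divide by 11001 (XOR where the leading bit is 1):
  pos 0: 11000 XOR 11001 = 00001
  pos 4: 10000 XOR 11001 = 01001
  pos 5: 10010 XOR 11001 = 01011
  pos 6: 10110 XOR 11001 = 01111
Remainder (last 4 bits) = 1111. This is the CRC / FCS.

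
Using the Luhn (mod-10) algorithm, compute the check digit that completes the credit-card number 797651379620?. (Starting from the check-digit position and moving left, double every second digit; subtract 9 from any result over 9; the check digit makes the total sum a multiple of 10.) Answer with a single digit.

5

Partial digits right→left: 0 2 6 9 7 3 1 5 6 7 9 7
Double every second digit counting from the check-digit position (so the 1st, 3rd, 5th, ... of the partial from the right).
  doubled (with −9 where >9): 0 3 5 2 3 9 → sum 22
  kept as-is: 2 9 3 5 7 7 → sum 33
Total = 22 + 33 = 55.
Check digit = (10 − (55 mod 10)) mod 10 = 5.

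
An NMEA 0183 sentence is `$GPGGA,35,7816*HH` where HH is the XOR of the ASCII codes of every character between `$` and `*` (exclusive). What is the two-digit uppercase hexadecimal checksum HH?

XOR the ASCII codes of the payload characters:
  'G' = 0x47 → acc = 0x47
  'P' = 0x50 → acc = 0x17
  'G' = 0x47 → acc = 0x50
  'G' = 0x47 → acc = 0x17
  'A' = 0x41 → acc = 0x56
  ',' = 0x2C → acc = 0x7A
  '3' = 0x33 → acc = 0x49
  '5' = 0x35 → acc = 0x7C
  ',' = 0x2C → acc = 0x50
  '7' = 0x37 → acc = 0x67
  '8' = 0x38 → acc = 0x5F
  '1' = 0x31 → acc = 0x6E
  '6' = 0x36 → acc = 0x58
Checksum = 0x58.

58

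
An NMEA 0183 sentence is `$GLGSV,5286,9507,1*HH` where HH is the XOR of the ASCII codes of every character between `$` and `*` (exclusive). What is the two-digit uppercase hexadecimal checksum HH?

XOR the ASCII codes of the payload characters:
  'G' = 0x47 → acc = 0x47
  'L' = 0x4C → acc = 0x0B
  'G' = 0x47 → acc = 0x4C
  'S' = 0x53 → acc = 0x1F
  'V' = 0x56 → acc = 0x49
  ',' = 0x2C → acc = 0x65
  '5' = 0x35 → acc = 0x50
  '2' = 0x32 → acc = 0x62
  '8' = 0x38 → acc = 0x5A
  '6' = 0x36 → acc = 0x6C
  ',' = 0x2C → acc = 0x40
  '9' = 0x39 → acc = 0x79
  '5' = 0x35 → acc = 0x4C
  '0' = 0x30 → acc = 0x7C
  '7' = 0x37 → acc = 0x4B
  ',' = 0x2C → acc = 0x67
  '1' = 0x31 → acc = 0x56
Checksum = 0x56.

56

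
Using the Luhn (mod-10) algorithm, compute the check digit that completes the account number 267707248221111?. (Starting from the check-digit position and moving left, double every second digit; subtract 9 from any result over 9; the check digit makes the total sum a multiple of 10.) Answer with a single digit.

Partial digits right→left: 1 1 1 1 2 2 8 4 2 7 0 7 7 6 2
Double every second digit counting from the check-digit position (so the 1st, 3rd, 5th, ... of the partial from the right).
  doubled (with −9 where >9): 2 2 4 7 4 0 5 4 → sum 28
  kept as-is: 1 1 2 4 7 7 6 → sum 28
Total = 28 + 28 = 56.
Check digit = (10 − (56 mod 10)) mod 10 = 4.

4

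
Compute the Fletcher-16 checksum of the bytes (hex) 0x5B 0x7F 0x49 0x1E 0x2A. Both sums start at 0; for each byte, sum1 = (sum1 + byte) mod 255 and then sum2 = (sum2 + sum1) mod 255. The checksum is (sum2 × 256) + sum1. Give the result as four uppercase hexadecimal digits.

096C

Running sums (mod 255):
  after byte 0 (0x5B): sum1=91, sum2=91
  after byte 1 (0x7F): sum1=218, sum2=54
  after byte 2 (0x49): sum1=36, sum2=90
  after byte 3 (0x1E): sum1=66, sum2=156
  after byte 4 (0x2A): sum1=108, sum2=9
Checksum = sum2·256 + sum1 = 9·256 + 108 = 2412 = 0x096C.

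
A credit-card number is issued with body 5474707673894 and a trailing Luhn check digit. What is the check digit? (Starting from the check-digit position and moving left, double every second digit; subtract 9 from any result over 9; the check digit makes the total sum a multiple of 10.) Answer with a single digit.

Partial digits right→left: 4 9 8 3 7 6 7 0 7 4 7 4 5
Double every second digit counting from the check-digit position (so the 1st, 3rd, 5th, ... of the partial from the right).
  doubled (with −9 where >9): 8 7 5 5 5 5 1 → sum 36
  kept as-is: 9 3 6 0 4 4 → sum 26
Total = 36 + 26 = 62.
Check digit = (10 − (62 mod 10)) mod 10 = 8.

8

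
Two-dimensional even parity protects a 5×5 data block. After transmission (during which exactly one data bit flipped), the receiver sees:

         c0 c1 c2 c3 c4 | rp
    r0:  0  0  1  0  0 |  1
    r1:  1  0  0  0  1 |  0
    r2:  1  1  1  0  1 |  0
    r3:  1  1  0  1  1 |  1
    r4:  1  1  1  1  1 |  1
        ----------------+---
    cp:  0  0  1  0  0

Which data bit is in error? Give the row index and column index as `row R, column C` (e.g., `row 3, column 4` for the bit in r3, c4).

row 3, column 1

Recompute each row's even parity and compare to rp:
  r0: data parity 1, sent rp 1 → ok
  r1: data parity 0, sent rp 0 → ok
  r2: data parity 0, sent rp 0 → ok
  r3: data parity 0, sent rp 1 → mismatch
  r4: data parity 1, sent rp 1 → ok
Recompute each column's even parity and compare to cp:
  c0: data parity 0, sent cp 0 → ok
  c1: data parity 1, sent cp 0 → mismatch
  c2: data parity 1, sent cp 1 → ok
  c3: data parity 0, sent cp 0 → ok
  c4: data parity 0, sent cp 0 → ok
Exactly one row (r3) and one column (c1) fail → the flipped bit is at their intersection.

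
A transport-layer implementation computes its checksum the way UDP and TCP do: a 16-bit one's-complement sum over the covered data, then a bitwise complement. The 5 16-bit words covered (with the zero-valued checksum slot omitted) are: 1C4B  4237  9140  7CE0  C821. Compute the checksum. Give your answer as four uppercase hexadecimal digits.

One's-complement addition (fold any carry out of bit 15 back into bit 0):
  0x1C4B + 0x4237 = 0x05E82
  0x5E82 + 0x9140 = 0x0EFC2
  0xEFC2 + 0x7CE0 = 0x16CA2 → wrap carry → 0x6CA3
  0x6CA3 + 0xC821 = 0x134C4 → wrap carry → 0x34C5
One's-complement sum = 0x34C5.
Checksum = ~0x34C5 & 0xFFFF = 0xCB3A.

CB3A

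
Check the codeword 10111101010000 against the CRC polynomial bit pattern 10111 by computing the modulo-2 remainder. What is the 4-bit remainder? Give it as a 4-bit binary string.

1110

Modulo-2 division of 10111101010000 by 10111:
  pos 0: 10111 XOR 10111 = 00000
  pos 5: 10101 XOR 10111 = 00010
  pos 8: 10000 XOR 10111 = 00111
Remainder = 1110 (nonzero — an error is detected).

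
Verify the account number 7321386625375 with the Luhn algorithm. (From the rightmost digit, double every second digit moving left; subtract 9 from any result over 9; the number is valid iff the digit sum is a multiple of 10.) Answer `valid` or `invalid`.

invalid

From the right, keep odd positions and double even positions (subtract 9 from any doubled value over 9):
  doubled (positions 2,4,...): 5 1 3 7 2 6 → sum 24
  kept (positions 1,3,...): 5 3 2 6 3 2 7 → sum 28
Total = 52.
52 mod 10 = 2, so the number is invalid.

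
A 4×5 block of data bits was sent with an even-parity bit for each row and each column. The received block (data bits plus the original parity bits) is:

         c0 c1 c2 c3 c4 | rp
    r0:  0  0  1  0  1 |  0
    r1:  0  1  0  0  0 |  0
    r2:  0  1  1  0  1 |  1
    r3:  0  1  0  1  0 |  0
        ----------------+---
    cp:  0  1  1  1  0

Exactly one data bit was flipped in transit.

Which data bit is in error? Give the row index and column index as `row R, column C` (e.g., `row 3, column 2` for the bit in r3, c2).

row 1, column 2

Recompute each row's even parity and compare to rp:
  r0: data parity 0, sent rp 0 → ok
  r1: data parity 1, sent rp 0 → mismatch
  r2: data parity 1, sent rp 1 → ok
  r3: data parity 0, sent rp 0 → ok
Recompute each column's even parity and compare to cp:
  c0: data parity 0, sent cp 0 → ok
  c1: data parity 1, sent cp 1 → ok
  c2: data parity 0, sent cp 1 → mismatch
  c3: data parity 1, sent cp 1 → ok
  c4: data parity 0, sent cp 0 → ok
Exactly one row (r1) and one column (c2) fail → the flipped bit is at their intersection.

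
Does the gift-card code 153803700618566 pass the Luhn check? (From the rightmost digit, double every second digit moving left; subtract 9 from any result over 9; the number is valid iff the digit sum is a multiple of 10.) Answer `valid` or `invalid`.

valid

From the right, keep odd positions and double even positions (subtract 9 from any doubled value over 9):
  doubled (positions 2,4,...): 3 7 3 0 6 7 1 → sum 27
  kept (positions 1,3,...): 6 5 1 0 7 0 3 1 → sum 23
Total = 50.
50 mod 10 = 0, so the number is valid.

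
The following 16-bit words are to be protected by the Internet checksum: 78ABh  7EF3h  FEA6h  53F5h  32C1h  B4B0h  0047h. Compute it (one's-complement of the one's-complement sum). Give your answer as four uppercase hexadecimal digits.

CE0B

One's-complement addition (fold any carry out of bit 15 back into bit 0):
  0x78AB + 0x7EF3 = 0x0F79E
  0xF79E + 0xFEA6 = 0x1F644 → wrap carry → 0xF645
  0xF645 + 0x53F5 = 0x14A3A → wrap carry → 0x4A3B
  0x4A3B + 0x32C1 = 0x07CFC
  0x7CFC + 0xB4B0 = 0x131AC → wrap carry → 0x31AD
  0x31AD + 0x0047 = 0x031F4
One's-complement sum = 0x31F4.
Checksum = ~0x31F4 & 0xFFFF = 0xCE0B.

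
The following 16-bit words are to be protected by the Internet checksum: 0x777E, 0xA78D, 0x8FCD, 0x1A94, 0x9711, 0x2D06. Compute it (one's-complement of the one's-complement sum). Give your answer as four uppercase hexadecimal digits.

One's-complement addition (fold any carry out of bit 15 back into bit 0):
  0x777E + 0xA78D = 0x11F0B → wrap carry → 0x1F0C
  0x1F0C + 0x8FCD = 0x0AED9
  0xAED9 + 0x1A94 = 0x0C96D
  0xC96D + 0x9711 = 0x1607E → wrap carry → 0x607F
  0x607F + 0x2D06 = 0x08D85
One's-complement sum = 0x8D85.
Checksum = ~0x8D85 & 0xFFFF = 0x727A.

727A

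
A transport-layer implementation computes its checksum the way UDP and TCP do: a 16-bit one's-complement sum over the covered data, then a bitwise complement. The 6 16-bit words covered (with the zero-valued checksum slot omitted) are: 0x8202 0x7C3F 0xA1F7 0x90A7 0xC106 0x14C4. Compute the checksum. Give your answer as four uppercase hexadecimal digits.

F953

One's-complement addition (fold any carry out of bit 15 back into bit 0):
  0x8202 + 0x7C3F = 0x0FE41
  0xFE41 + 0xA1F7 = 0x1A038 → wrap carry → 0xA039
  0xA039 + 0x90A7 = 0x130E0 → wrap carry → 0x30E1
  0x30E1 + 0xC106 = 0x0F1E7
  0xF1E7 + 0x14C4 = 0x106AB → wrap carry → 0x06AC
One's-complement sum = 0x06AC.
Checksum = ~0x06AC & 0xFFFF = 0xF953.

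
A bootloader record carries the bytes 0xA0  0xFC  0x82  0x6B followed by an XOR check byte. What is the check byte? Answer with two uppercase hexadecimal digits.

B5

XOR the bytes together:
  start with 0xA0
  0xA0 ⊕ 0xFC = 0x5C
  0x5C ⊕ 0x82 = 0xDE
  0xDE ⊕ 0x6B = 0xB5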